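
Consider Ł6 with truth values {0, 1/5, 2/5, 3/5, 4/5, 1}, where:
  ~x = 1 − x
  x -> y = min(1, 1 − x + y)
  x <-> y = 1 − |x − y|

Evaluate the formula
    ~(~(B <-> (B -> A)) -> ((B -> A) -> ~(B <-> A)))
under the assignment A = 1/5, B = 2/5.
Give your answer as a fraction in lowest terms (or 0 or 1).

0

B -> A = 2/5 -> 1/5 = 4/5
B <-> (B -> A) = 2/5 <-> 4/5 = 3/5
~(B <-> (B -> A)) = ~3/5 = 2/5
B -> A = 2/5 -> 1/5 = 4/5
B <-> A = 2/5 <-> 1/5 = 4/5
~(B <-> A) = ~4/5 = 1/5
(B -> A) -> ~(B <-> A) = 4/5 -> 1/5 = 2/5
~(B <-> (B -> A)) -> ((B -> A) -> ~(B <-> A)) = 2/5 -> 2/5 = 1
~(~(B <-> (B -> A)) -> ((B -> A) -> ~(B <-> A))) = ~1 = 0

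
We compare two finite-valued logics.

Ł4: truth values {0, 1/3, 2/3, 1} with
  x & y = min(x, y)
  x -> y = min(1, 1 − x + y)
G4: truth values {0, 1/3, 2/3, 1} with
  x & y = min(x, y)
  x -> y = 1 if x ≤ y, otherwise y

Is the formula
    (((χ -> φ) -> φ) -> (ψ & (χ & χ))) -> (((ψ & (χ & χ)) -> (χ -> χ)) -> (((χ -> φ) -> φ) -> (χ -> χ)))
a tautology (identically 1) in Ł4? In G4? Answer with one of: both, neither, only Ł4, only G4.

In Ł4: every assignment gives 1 — tautology.
In G4: every assignment gives 1 — tautology.

both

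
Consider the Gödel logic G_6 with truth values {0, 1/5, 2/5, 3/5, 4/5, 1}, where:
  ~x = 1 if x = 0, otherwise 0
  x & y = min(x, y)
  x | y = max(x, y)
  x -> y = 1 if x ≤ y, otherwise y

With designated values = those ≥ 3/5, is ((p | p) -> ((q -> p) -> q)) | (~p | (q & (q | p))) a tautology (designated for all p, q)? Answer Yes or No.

No

Counterexample: take p = 1/5, q = 0.
p | p = 1/5 | 1/5 = 1/5
q -> p = 0 -> 1/5 = 1
(q -> p) -> q = 1 -> 0 = 0
(p | p) -> ((q -> p) -> q) = 1/5 -> 0 = 0
~p = ~1/5 = 0
q | p = 0 | 1/5 = 1/5
q & (q | p) = 0 & 1/5 = 0
~p | (q & (q | p)) = 0 | 0 = 0
((p | p) -> ((q -> p) -> q)) | (~p | (q & (q | p))) = 0 | 0 = 0
This gives 0, which is below 3/5.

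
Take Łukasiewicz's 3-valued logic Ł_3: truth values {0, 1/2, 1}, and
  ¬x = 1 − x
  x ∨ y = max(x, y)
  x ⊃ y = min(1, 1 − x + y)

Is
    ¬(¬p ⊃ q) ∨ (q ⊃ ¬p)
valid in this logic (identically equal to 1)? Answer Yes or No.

No

Counterexample: take p = 1/2, q = 1.
¬p = ¬1/2 = 1/2
¬p ⊃ q = 1/2 ⊃ 1 = 1
¬(¬p ⊃ q) = ¬1 = 0
q ⊃ ¬p = 1 ⊃ 1/2 = 1/2
¬(¬p ⊃ q) ∨ (q ⊃ ¬p) = 0 ∨ 1/2 = 1/2
This gives 1/2 ≠ 1.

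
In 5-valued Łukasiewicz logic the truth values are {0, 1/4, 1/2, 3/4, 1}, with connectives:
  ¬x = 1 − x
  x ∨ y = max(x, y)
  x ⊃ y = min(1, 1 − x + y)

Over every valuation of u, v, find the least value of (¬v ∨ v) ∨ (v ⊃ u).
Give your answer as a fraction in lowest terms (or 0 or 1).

1/2

Take u = 0, v = 1/2:
¬v = ¬1/2 = 1/2
¬v ∨ v = 1/2 ∨ 1/2 = 1/2
v ⊃ u = 1/2 ⊃ 0 = 1/2
(¬v ∨ v) ∨ (v ⊃ u) = 1/2 ∨ 1/2 = 1/2
No assignment yields a value below 1/2, so this is the minimum.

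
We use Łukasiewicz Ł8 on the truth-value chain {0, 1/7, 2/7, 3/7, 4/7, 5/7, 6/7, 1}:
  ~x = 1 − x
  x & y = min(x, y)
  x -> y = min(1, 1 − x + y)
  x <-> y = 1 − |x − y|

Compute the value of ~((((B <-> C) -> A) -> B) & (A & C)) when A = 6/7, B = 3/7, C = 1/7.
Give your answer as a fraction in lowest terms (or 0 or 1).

6/7

B <-> C = 3/7 <-> 1/7 = 5/7
(B <-> C) -> A = 5/7 -> 6/7 = 1
((B <-> C) -> A) -> B = 1 -> 3/7 = 3/7
A & C = 6/7 & 1/7 = 1/7
(((B <-> C) -> A) -> B) & (A & C) = 3/7 & 1/7 = 1/7
~((((B <-> C) -> A) -> B) & (A & C)) = ~1/7 = 6/7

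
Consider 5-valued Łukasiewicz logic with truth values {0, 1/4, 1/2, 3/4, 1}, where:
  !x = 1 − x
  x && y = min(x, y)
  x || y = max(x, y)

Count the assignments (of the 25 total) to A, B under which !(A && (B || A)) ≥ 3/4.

value 1: 5 assignments (counts)
value 3/4: 5 assignments (counts)
value 1/2: 5 assignments
value 1/4: 5 assignments
value 0: 5 assignments
So 10 of the 25 assignments meet the threshold.

10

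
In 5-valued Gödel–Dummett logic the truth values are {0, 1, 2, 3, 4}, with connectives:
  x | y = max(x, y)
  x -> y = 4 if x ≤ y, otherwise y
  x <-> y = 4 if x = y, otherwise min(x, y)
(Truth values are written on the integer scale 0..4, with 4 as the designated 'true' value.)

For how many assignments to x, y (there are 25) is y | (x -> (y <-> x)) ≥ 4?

value 4: 15 assignments (counts)
value 3: 1 assignment
value 2: 2 assignments
value 1: 3 assignments
value 0: 4 assignments
So 15 of the 25 assignments meet the threshold.

15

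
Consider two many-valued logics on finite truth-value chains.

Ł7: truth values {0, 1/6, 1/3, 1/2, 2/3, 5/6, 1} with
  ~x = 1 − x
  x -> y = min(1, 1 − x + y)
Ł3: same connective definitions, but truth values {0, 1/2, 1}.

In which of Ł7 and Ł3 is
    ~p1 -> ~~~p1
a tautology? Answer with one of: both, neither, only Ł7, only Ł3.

both

In Ł7: every assignment gives 1 — tautology.
In Ł3: every assignment gives 1 — tautology.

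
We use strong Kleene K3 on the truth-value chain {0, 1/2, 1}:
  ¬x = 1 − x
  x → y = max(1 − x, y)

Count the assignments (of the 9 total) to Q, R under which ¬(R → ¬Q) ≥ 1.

Q = 0, R = 0 ↦ 0  <
Q = 0, R = 1/2 ↦ 0  <
Q = 0, R = 1 ↦ 0  <
Q = 1/2, R = 0 ↦ 0  <
Q = 1/2, R = 1/2 ↦ 1/2  <
Q = 1/2, R = 1 ↦ 1/2  <
Q = 1, R = 0 ↦ 0  <
Q = 1, R = 1/2 ↦ 1/2  <
Q = 1, R = 1 ↦ 1  ≥
So 1 of the 9 assignments meets the threshold.

1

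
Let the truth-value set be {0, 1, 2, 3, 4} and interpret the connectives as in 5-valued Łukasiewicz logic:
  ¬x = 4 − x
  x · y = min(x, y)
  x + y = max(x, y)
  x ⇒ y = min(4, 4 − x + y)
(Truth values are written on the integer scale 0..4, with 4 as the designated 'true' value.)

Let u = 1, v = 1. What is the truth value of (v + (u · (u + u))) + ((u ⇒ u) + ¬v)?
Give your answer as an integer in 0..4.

u + u = 1 + 1 = 1
u · (u + u) = 1 · 1 = 1
v + (u · (u + u)) = 1 + 1 = 1
u ⇒ u = 1 ⇒ 1 = 4
¬v = ¬1 = 3
(u ⇒ u) + ¬v = 4 + 3 = 4
(v + (u · (u + u))) + ((u ⇒ u) + ¬v) = 1 + 4 = 4

4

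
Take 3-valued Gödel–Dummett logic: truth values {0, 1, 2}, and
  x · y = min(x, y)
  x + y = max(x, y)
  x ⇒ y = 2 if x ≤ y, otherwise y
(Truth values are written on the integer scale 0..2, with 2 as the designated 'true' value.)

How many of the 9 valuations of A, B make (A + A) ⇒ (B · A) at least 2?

A = 0, B = 0 ↦ 2  ≥
A = 0, B = 1 ↦ 2  ≥
A = 0, B = 2 ↦ 2  ≥
A = 1, B = 0 ↦ 0  <
A = 1, B = 1 ↦ 2  ≥
A = 1, B = 2 ↦ 2  ≥
A = 2, B = 0 ↦ 0  <
A = 2, B = 1 ↦ 1  <
A = 2, B = 2 ↦ 2  ≥
So 6 of the 9 assignments meet the threshold.

6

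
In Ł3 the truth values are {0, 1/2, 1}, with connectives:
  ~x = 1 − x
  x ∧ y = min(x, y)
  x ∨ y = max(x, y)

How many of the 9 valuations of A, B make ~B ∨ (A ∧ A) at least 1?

5

A = 0, B = 0 ↦ 1  ≥
A = 0, B = 1/2 ↦ 1/2  <
A = 0, B = 1 ↦ 0  <
A = 1/2, B = 0 ↦ 1  ≥
A = 1/2, B = 1/2 ↦ 1/2  <
A = 1/2, B = 1 ↦ 1/2  <
A = 1, B = 0 ↦ 1  ≥
A = 1, B = 1/2 ↦ 1  ≥
A = 1, B = 1 ↦ 1  ≥
So 5 of the 9 assignments meet the threshold.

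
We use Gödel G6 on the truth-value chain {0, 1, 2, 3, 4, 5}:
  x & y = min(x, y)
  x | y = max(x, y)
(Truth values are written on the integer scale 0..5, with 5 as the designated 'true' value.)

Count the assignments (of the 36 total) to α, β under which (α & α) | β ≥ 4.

value 5: 11 assignments (counts)
value 4: 9 assignments (counts)
value 3: 7 assignments
value 2: 5 assignments
value 1: 3 assignments
value 0: 1 assignment
So 20 of the 36 assignments meet the threshold.

20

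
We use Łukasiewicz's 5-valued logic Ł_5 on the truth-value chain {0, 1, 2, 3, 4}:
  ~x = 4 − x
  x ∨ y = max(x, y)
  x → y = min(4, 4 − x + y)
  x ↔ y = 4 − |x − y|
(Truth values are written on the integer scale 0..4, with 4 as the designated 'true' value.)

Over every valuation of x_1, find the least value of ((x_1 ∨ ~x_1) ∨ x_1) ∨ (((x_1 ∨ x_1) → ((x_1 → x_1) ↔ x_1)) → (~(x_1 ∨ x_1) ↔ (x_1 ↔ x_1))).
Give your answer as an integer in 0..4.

Take x_1 = 2:
~x_1 = ~2 = 2
x_1 ∨ ~x_1 = 2 ∨ 2 = 2
(x_1 ∨ ~x_1) ∨ x_1 = 2 ∨ 2 = 2
x_1 ∨ x_1 = 2 ∨ 2 = 2
x_1 → x_1 = 2 → 2 = 4
(x_1 → x_1) ↔ x_1 = 4 ↔ 2 = 2
(x_1 ∨ x_1) → ((x_1 → x_1) ↔ x_1) = 2 → 2 = 4
x_1 ∨ x_1 = 2 ∨ 2 = 2
~(x_1 ∨ x_1) = ~2 = 2
x_1 ↔ x_1 = 2 ↔ 2 = 4
~(x_1 ∨ x_1) ↔ (x_1 ↔ x_1) = 2 ↔ 4 = 2
((x_1 ∨ x_1) → ((x_1 → x_1) ↔ x_1)) → (~(x_1 ∨ x_1) ↔ (x_1 ↔ x_1)) = 4 → 2 = 2
((x_1 ∨ ~x_1) ∨ x_1) ∨ (((x_1 ∨ x_1) → ((x_1 → x_1) ↔ x_1)) → (~(x_1 ∨ x_1) ↔ (x_1 ↔ x_1))) = 2 ∨ 2 = 2
No assignment yields a value below 2, so this is the minimum.

2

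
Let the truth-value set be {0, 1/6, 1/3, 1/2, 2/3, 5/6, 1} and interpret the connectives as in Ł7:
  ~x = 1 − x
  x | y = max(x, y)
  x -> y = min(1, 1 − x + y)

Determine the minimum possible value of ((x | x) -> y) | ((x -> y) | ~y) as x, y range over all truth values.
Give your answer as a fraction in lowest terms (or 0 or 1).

1/2

Take x = 1, y = 1/2:
x | x = 1 | 1 = 1
(x | x) -> y = 1 -> 1/2 = 1/2
x -> y = 1 -> 1/2 = 1/2
~y = ~1/2 = 1/2
(x -> y) | ~y = 1/2 | 1/2 = 1/2
((x | x) -> y) | ((x -> y) | ~y) = 1/2 | 1/2 = 1/2
No assignment yields a value below 1/2, so this is the minimum.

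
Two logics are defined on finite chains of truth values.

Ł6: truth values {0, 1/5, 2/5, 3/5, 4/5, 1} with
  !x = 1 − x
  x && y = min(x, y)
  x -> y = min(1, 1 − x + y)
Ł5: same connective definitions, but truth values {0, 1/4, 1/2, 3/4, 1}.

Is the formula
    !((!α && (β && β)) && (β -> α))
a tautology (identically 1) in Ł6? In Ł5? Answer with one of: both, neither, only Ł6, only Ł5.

neither

In Ł6: at α = 0, β = 1/5 the value is 4/5 — not a tautology.
In Ł5: at α = 0, β = 1/4 the value is 3/4 — not a tautology.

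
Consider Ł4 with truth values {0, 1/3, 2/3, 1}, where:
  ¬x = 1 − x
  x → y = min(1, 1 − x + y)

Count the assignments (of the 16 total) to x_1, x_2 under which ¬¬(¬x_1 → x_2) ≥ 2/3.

13

x_1 = 0, x_2 = 0 ↦ 0  <
x_1 = 0, x_2 = 1/3 ↦ 1/3  <
x_1 = 0, x_2 = 2/3 ↦ 2/3  ≥
x_1 = 0, x_2 = 1 ↦ 1  ≥
x_1 = 1/3, x_2 = 0 ↦ 1/3  <
x_1 = 1/3, x_2 = 1/3 ↦ 2/3  ≥
x_1 = 1/3, x_2 = 2/3 ↦ 1  ≥
x_1 = 1/3, x_2 = 1 ↦ 1  ≥
x_1 = 2/3, x_2 = 0 ↦ 2/3  ≥
x_1 = 2/3, x_2 = 1/3 ↦ 1  ≥
x_1 = 2/3, x_2 = 2/3 ↦ 1  ≥
x_1 = 2/3, x_2 = 1 ↦ 1  ≥
x_1 = 1, x_2 = 0 ↦ 1  ≥
x_1 = 1, x_2 = 1/3 ↦ 1  ≥
x_1 = 1, x_2 = 2/3 ↦ 1  ≥
x_1 = 1, x_2 = 1 ↦ 1  ≥
So 13 of the 16 assignments meet the threshold.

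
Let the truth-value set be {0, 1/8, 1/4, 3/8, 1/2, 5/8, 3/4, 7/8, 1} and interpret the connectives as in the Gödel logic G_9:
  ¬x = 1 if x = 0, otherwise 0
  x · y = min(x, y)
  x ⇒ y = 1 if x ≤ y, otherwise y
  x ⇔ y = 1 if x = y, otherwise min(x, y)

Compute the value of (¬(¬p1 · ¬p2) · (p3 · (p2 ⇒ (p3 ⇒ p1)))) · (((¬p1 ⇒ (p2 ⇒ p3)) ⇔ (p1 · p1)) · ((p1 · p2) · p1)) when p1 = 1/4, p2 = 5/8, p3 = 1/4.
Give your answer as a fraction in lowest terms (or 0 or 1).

1/4

¬p1 = ¬1/4 = 0
¬p2 = ¬5/8 = 0
¬p1 · ¬p2 = 0 · 0 = 0
¬(¬p1 · ¬p2) = ¬0 = 1
p3 ⇒ p1 = 1/4 ⇒ 1/4 = 1
p2 ⇒ (p3 ⇒ p1) = 5/8 ⇒ 1 = 1
p3 · (p2 ⇒ (p3 ⇒ p1)) = 1/4 · 1 = 1/4
¬(¬p1 · ¬p2) · (p3 · (p2 ⇒ (p3 ⇒ p1))) = 1 · 1/4 = 1/4
¬p1 = ¬1/4 = 0
p2 ⇒ p3 = 5/8 ⇒ 1/4 = 1/4
¬p1 ⇒ (p2 ⇒ p3) = 0 ⇒ 1/4 = 1
p1 · p1 = 1/4 · 1/4 = 1/4
(¬p1 ⇒ (p2 ⇒ p3)) ⇔ (p1 · p1) = 1 ⇔ 1/4 = 1/4
p1 · p2 = 1/4 · 5/8 = 1/4
(p1 · p2) · p1 = 1/4 · 1/4 = 1/4
((¬p1 ⇒ (p2 ⇒ p3)) ⇔ (p1 · p1)) · ((p1 · p2) · p1) = 1/4 · 1/4 = 1/4
(¬(¬p1 · ¬p2) · (p3 · (p2 ⇒ (p3 ⇒ p1)))) · (((¬p1 ⇒ (p2 ⇒ p3)) ⇔ (p1 · p1)) · ((p1 · p2) · p1)) = 1/4 · 1/4 = 1/4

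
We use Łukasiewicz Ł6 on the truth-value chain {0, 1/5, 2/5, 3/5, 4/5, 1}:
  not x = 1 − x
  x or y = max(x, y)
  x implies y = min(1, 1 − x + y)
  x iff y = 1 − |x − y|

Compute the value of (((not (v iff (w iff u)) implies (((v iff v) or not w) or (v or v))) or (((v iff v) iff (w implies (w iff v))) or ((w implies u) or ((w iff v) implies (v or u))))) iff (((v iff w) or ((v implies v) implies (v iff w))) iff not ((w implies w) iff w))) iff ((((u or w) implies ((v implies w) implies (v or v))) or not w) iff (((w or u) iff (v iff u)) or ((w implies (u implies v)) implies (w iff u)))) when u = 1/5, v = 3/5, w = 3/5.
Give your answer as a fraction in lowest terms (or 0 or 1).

w iff u = 3/5 iff 1/5 = 3/5
v iff (w iff u) = 3/5 iff 3/5 = 1
not (v iff (w iff u)) = not 1 = 0
v iff v = 3/5 iff 3/5 = 1
not w = not 3/5 = 2/5
(v iff v) or not w = 1 or 2/5 = 1
v or v = 3/5 or 3/5 = 3/5
((v iff v) or not w) or (v or v) = 1 or 3/5 = 1
not (v iff (w iff u)) implies (((v iff v) or not w) or (v or v)) = 0 implies 1 = 1
v iff v = 3/5 iff 3/5 = 1
w iff v = 3/5 iff 3/5 = 1
w implies (w iff v) = 3/5 implies 1 = 1
(v iff v) iff (w implies (w iff v)) = 1 iff 1 = 1
w implies u = 3/5 implies 1/5 = 3/5
w iff v = 3/5 iff 3/5 = 1
v or u = 3/5 or 1/5 = 3/5
(w iff v) implies (v or u) = 1 implies 3/5 = 3/5
(w implies u) or ((w iff v) implies (v or u)) = 3/5 or 3/5 = 3/5
((v iff v) iff (w implies (w iff v))) or ((w implies u) or ((w iff v) implies (v or u))) = 1 or 3/5 = 1
(not (v iff (w iff u)) implies (((v iff v) or not w) or (v or v))) or (((v iff v) iff (w implies (w iff v))) or ((w implies u) or ((w iff v) implies (v or u)))) = 1 or 1 = 1
v iff w = 3/5 iff 3/5 = 1
v implies v = 3/5 implies 3/5 = 1
v iff w = 3/5 iff 3/5 = 1
(v implies v) implies (v iff w) = 1 implies 1 = 1
(v iff w) or ((v implies v) implies (v iff w)) = 1 or 1 = 1
w implies w = 3/5 implies 3/5 = 1
(w implies w) iff w = 1 iff 3/5 = 3/5
not ((w implies w) iff w) = not 3/5 = 2/5
((v iff w) or ((v implies v) implies (v iff w))) iff not ((w implies w) iff w) = 1 iff 2/5 = 2/5
((not (v iff (w iff u)) implies (((v iff v) or not w) or (v or v))) or (((v iff v) iff (w implies (w iff v))) or ((w implies u) or ((w iff v) implies (v or u))))) iff (((v iff w) or ((v implies v) implies (v iff w))) iff not ((w implies w) iff w)) = 1 iff 2/5 = 2/5
u or w = 1/5 or 3/5 = 3/5
v implies w = 3/5 implies 3/5 = 1
v or v = 3/5 or 3/5 = 3/5
(v implies w) implies (v or v) = 1 implies 3/5 = 3/5
(u or w) implies ((v implies w) implies (v or v)) = 3/5 implies 3/5 = 1
not w = not 3/5 = 2/5
((u or w) implies ((v implies w) implies (v or v))) or not w = 1 or 2/5 = 1
w or u = 3/5 or 1/5 = 3/5
v iff u = 3/5 iff 1/5 = 3/5
(w or u) iff (v iff u) = 3/5 iff 3/5 = 1
u implies v = 1/5 implies 3/5 = 1
w implies (u implies v) = 3/5 implies 1 = 1
w iff u = 3/5 iff 1/5 = 3/5
(w implies (u implies v)) implies (w iff u) = 1 implies 3/5 = 3/5
((w or u) iff (v iff u)) or ((w implies (u implies v)) implies (w iff u)) = 1 or 3/5 = 1
(((u or w) implies ((v implies w) implies (v or v))) or not w) iff (((w or u) iff (v iff u)) or ((w implies (u implies v)) implies (w iff u))) = 1 iff 1 = 1
(((not (v iff (w iff u)) implies (((v iff v) or not w) or (v or v))) or (((v iff v) iff (w implies (w iff v))) or ((w implies u) or ((w iff v) implies (v or u))))) iff (((v iff w) or ((v implies v) implies (v iff w))) iff not ((w implies w) iff w))) iff ((((u or w) implies ((v implies w) implies (v or v))) or not w) iff (((w or u) iff (v iff u)) or ((w implies (u implies v)) implies (w iff u)))) = 2/5 iff 1 = 2/5

2/5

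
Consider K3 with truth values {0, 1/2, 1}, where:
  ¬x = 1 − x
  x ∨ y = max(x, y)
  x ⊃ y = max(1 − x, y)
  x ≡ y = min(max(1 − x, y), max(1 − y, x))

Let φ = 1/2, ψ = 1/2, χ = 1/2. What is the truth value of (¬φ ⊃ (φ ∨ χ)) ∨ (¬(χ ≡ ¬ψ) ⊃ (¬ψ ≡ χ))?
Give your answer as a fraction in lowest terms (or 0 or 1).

1/2

¬φ = ¬1/2 = 1/2
φ ∨ χ = 1/2 ∨ 1/2 = 1/2
¬φ ⊃ (φ ∨ χ) = 1/2 ⊃ 1/2 = 1/2
¬ψ = ¬1/2 = 1/2
χ ≡ ¬ψ = 1/2 ≡ 1/2 = 1/2
¬(χ ≡ ¬ψ) = ¬1/2 = 1/2
¬ψ = ¬1/2 = 1/2
¬ψ ≡ χ = 1/2 ≡ 1/2 = 1/2
¬(χ ≡ ¬ψ) ⊃ (¬ψ ≡ χ) = 1/2 ⊃ 1/2 = 1/2
(¬φ ⊃ (φ ∨ χ)) ∨ (¬(χ ≡ ¬ψ) ⊃ (¬ψ ≡ χ)) = 1/2 ∨ 1/2 = 1/2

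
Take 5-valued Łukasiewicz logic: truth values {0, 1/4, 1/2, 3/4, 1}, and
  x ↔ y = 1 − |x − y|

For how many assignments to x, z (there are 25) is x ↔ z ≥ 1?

5

value 1: 5 assignments (counts)
value 3/4: 8 assignments
value 1/2: 6 assignments
value 1/4: 4 assignments
value 0: 2 assignments
So 5 of the 25 assignments meet the threshold.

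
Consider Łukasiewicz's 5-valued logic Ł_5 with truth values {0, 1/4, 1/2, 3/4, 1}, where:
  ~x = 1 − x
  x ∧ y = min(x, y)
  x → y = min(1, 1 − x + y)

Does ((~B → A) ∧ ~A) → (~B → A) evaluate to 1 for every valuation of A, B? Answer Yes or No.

Yes

At A = 1/4, B = 3/4, for instance:
~B = ~3/4 = 1/4
~B → A = 1/4 → 1/4 = 1
~A = ~1/4 = 3/4
(~B → A) ∧ ~A = 1 ∧ 3/4 = 3/4
((~B → A) ∧ ~A) → (~B → A) = 3/4 → 1 = 1
and checking the remaining 24 assignments likewise gives ≥ 1 in every case.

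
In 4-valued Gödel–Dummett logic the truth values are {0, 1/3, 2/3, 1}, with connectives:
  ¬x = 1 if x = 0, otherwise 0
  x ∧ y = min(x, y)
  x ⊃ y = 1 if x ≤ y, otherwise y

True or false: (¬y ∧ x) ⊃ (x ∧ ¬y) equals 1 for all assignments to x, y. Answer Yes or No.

Yes

x = 0, y = 0 ↦ 1
x = 0, y = 1/3 ↦ 1
x = 0, y = 2/3 ↦ 1
x = 0, y = 1 ↦ 1
x = 1/3, y = 0 ↦ 1
x = 1/3, y = 1/3 ↦ 1
x = 1/3, y = 2/3 ↦ 1
x = 1/3, y = 1 ↦ 1
x = 2/3, y = 0 ↦ 1
x = 2/3, y = 1/3 ↦ 1
x = 2/3, y = 2/3 ↦ 1
x = 2/3, y = 1 ↦ 1
x = 1, y = 0 ↦ 1
x = 1, y = 1/3 ↦ 1
x = 1, y = 2/3 ↦ 1
x = 1, y = 1 ↦ 1
Every assignment gives a value ≥ 1.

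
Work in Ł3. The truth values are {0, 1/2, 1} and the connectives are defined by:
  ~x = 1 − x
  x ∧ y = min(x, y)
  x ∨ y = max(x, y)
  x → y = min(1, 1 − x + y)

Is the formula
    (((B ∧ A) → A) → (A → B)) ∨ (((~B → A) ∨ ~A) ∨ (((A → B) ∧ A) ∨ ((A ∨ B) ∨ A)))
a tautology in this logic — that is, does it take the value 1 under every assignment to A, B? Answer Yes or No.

Counterexample: take A = 1/2, B = 0.
B ∧ A = 0 ∧ 1/2 = 0
(B ∧ A) → A = 0 → 1/2 = 1
A → B = 1/2 → 0 = 1/2
((B ∧ A) → A) → (A → B) = 1 → 1/2 = 1/2
~B = ~0 = 1
~B → A = 1 → 1/2 = 1/2
~A = ~1/2 = 1/2
(~B → A) ∨ ~A = 1/2 ∨ 1/2 = 1/2
A → B = 1/2 → 0 = 1/2
(A → B) ∧ A = 1/2 ∧ 1/2 = 1/2
A ∨ B = 1/2 ∨ 0 = 1/2
(A ∨ B) ∨ A = 1/2 ∨ 1/2 = 1/2
((A → B) ∧ A) ∨ ((A ∨ B) ∨ A) = 1/2 ∨ 1/2 = 1/2
((~B → A) ∨ ~A) ∨ (((A → B) ∧ A) ∨ ((A ∨ B) ∨ A)) = 1/2 ∨ 1/2 = 1/2
(((B ∧ A) → A) → (A → B)) ∨ (((~B → A) ∨ ~A) ∨ (((A → B) ∧ A) ∨ ((A ∨ B) ∨ A))) = 1/2 ∨ 1/2 = 1/2
This gives 1/2 ≠ 1.

No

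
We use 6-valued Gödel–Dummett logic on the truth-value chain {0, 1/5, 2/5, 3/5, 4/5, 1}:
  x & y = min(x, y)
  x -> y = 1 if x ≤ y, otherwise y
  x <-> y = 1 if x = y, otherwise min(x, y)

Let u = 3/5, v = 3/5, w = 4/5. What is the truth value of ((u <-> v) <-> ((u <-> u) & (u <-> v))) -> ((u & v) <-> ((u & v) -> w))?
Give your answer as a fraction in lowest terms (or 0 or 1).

3/5

u <-> v = 3/5 <-> 3/5 = 1
u <-> u = 3/5 <-> 3/5 = 1
u <-> v = 3/5 <-> 3/5 = 1
(u <-> u) & (u <-> v) = 1 & 1 = 1
(u <-> v) <-> ((u <-> u) & (u <-> v)) = 1 <-> 1 = 1
u & v = 3/5 & 3/5 = 3/5
u & v = 3/5 & 3/5 = 3/5
(u & v) -> w = 3/5 -> 4/5 = 1
(u & v) <-> ((u & v) -> w) = 3/5 <-> 1 = 3/5
((u <-> v) <-> ((u <-> u) & (u <-> v))) -> ((u & v) <-> ((u & v) -> w)) = 1 -> 3/5 = 3/5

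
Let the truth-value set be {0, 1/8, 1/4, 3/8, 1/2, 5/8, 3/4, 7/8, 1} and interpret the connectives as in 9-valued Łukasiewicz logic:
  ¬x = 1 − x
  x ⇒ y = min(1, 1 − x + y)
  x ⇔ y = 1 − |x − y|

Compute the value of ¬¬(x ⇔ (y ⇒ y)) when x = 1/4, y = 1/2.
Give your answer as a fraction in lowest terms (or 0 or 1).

1/4

y ⇒ y = 1/2 ⇒ 1/2 = 1
x ⇔ (y ⇒ y) = 1/4 ⇔ 1 = 1/4
¬(x ⇔ (y ⇒ y)) = ¬1/4 = 3/4
¬¬(x ⇔ (y ⇒ y)) = ¬3/4 = 1/4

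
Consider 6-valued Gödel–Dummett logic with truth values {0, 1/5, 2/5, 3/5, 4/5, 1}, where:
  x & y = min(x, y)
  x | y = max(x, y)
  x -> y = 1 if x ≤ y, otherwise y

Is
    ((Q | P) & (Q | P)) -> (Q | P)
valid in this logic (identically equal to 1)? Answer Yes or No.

At P = 1/5, Q = 1/5, for instance:
Q | P = 1/5 | 1/5 = 1/5
Q | P = 1/5 | 1/5 = 1/5
(Q | P) & (Q | P) = 1/5 & 1/5 = 1/5
((Q | P) & (Q | P)) -> (Q | P) = 1/5 -> 1/5 = 1
and checking the remaining 35 assignments likewise gives ≥ 1 in every case.

Yes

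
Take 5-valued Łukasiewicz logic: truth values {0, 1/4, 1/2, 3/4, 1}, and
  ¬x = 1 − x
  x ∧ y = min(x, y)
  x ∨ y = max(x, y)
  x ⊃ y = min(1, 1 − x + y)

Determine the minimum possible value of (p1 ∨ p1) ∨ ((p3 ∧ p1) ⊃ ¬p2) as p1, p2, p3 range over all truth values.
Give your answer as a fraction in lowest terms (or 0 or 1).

Take p1 = 1/2, p2 = 1, p3 = 1/2:
p1 ∨ p1 = 1/2 ∨ 1/2 = 1/2
p3 ∧ p1 = 1/2 ∧ 1/2 = 1/2
¬p2 = ¬1 = 0
(p3 ∧ p1) ⊃ ¬p2 = 1/2 ⊃ 0 = 1/2
(p1 ∨ p1) ∨ ((p3 ∧ p1) ⊃ ¬p2) = 1/2 ∨ 1/2 = 1/2
No assignment yields a value below 1/2, so this is the minimum.

1/2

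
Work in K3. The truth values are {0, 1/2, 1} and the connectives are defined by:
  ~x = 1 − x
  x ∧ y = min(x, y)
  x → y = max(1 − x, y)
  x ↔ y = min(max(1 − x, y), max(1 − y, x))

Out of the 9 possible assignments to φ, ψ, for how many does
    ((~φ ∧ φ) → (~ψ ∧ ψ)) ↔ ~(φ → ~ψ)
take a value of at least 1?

φ = 0, ψ = 0 ↦ 0  <
φ = 0, ψ = 1/2 ↦ 0  <
φ = 0, ψ = 1 ↦ 0  <
φ = 1/2, ψ = 0 ↦ 1/2  <
φ = 1/2, ψ = 1/2 ↦ 1/2  <
φ = 1/2, ψ = 1 ↦ 1/2  <
φ = 1, ψ = 0 ↦ 0  <
φ = 1, ψ = 1/2 ↦ 1/2  <
φ = 1, ψ = 1 ↦ 1  ≥
So 1 of the 9 assignments meets the threshold.

1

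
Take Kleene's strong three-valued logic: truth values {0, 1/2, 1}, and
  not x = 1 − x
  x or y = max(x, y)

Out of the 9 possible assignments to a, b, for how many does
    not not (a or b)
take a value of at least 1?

a = 0, b = 0 ↦ 0  <
a = 0, b = 1/2 ↦ 1/2  <
a = 0, b = 1 ↦ 1  ≥
a = 1/2, b = 0 ↦ 1/2  <
a = 1/2, b = 1/2 ↦ 1/2  <
a = 1/2, b = 1 ↦ 1  ≥
a = 1, b = 0 ↦ 1  ≥
a = 1, b = 1/2 ↦ 1  ≥
a = 1, b = 1 ↦ 1  ≥
So 5 of the 9 assignments meet the threshold.

5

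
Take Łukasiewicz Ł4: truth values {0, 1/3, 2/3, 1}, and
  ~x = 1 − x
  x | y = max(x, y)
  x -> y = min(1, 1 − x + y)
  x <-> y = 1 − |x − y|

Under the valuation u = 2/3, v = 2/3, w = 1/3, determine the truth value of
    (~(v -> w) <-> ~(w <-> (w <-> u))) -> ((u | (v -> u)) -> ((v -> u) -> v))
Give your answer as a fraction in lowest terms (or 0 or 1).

2/3

v -> w = 2/3 -> 1/3 = 2/3
~(v -> w) = ~2/3 = 1/3
w <-> u = 1/3 <-> 2/3 = 2/3
w <-> (w <-> u) = 1/3 <-> 2/3 = 2/3
~(w <-> (w <-> u)) = ~2/3 = 1/3
~(v -> w) <-> ~(w <-> (w <-> u)) = 1/3 <-> 1/3 = 1
v -> u = 2/3 -> 2/3 = 1
u | (v -> u) = 2/3 | 1 = 1
v -> u = 2/3 -> 2/3 = 1
(v -> u) -> v = 1 -> 2/3 = 2/3
(u | (v -> u)) -> ((v -> u) -> v) = 1 -> 2/3 = 2/3
(~(v -> w) <-> ~(w <-> (w <-> u))) -> ((u | (v -> u)) -> ((v -> u) -> v)) = 1 -> 2/3 = 2/3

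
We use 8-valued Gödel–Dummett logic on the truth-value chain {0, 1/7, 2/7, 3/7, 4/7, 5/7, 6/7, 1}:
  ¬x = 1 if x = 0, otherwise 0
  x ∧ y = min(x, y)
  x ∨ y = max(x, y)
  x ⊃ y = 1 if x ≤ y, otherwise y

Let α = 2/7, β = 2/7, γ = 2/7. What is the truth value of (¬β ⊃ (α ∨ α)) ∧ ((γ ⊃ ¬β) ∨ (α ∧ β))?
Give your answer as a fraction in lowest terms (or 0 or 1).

¬β = ¬2/7 = 0
α ∨ α = 2/7 ∨ 2/7 = 2/7
¬β ⊃ (α ∨ α) = 0 ⊃ 2/7 = 1
¬β = ¬2/7 = 0
γ ⊃ ¬β = 2/7 ⊃ 0 = 0
α ∧ β = 2/7 ∧ 2/7 = 2/7
(γ ⊃ ¬β) ∨ (α ∧ β) = 0 ∨ 2/7 = 2/7
(¬β ⊃ (α ∨ α)) ∧ ((γ ⊃ ¬β) ∨ (α ∧ β)) = 1 ∧ 2/7 = 2/7

2/7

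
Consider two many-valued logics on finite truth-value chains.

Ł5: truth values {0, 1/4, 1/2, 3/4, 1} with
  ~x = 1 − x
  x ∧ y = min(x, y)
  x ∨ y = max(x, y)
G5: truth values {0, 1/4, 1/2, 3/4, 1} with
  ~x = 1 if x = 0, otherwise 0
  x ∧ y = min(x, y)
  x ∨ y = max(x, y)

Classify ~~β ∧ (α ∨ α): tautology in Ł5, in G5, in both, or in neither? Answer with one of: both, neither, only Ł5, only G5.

In Ł5: at α = 0, β = 0 the value is 0 — not a tautology.
In G5: at α = 0, β = 0 the value is 0 — not a tautology.

neither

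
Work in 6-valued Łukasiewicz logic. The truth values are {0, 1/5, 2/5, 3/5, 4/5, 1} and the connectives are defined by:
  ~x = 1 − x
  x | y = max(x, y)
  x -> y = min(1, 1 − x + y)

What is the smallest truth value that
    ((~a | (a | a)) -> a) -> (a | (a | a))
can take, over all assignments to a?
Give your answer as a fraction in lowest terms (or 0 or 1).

3/5

Take a = 2/5:
~a = ~2/5 = 3/5
a | a = 2/5 | 2/5 = 2/5
~a | (a | a) = 3/5 | 2/5 = 3/5
(~a | (a | a)) -> a = 3/5 -> 2/5 = 4/5
a | a = 2/5 | 2/5 = 2/5
a | (a | a) = 2/5 | 2/5 = 2/5
((~a | (a | a)) -> a) -> (a | (a | a)) = 4/5 -> 2/5 = 3/5
No assignment yields a value below 3/5, so this is the minimum.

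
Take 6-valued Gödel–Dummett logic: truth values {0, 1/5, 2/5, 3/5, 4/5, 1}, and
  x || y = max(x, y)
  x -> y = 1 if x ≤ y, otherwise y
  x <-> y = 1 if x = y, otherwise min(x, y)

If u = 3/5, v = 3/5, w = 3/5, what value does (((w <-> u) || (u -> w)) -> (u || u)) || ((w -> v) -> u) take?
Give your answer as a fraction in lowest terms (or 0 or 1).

3/5

w <-> u = 3/5 <-> 3/5 = 1
u -> w = 3/5 -> 3/5 = 1
(w <-> u) || (u -> w) = 1 || 1 = 1
u || u = 3/5 || 3/5 = 3/5
((w <-> u) || (u -> w)) -> (u || u) = 1 -> 3/5 = 3/5
w -> v = 3/5 -> 3/5 = 1
(w -> v) -> u = 1 -> 3/5 = 3/5
(((w <-> u) || (u -> w)) -> (u || u)) || ((w -> v) -> u) = 3/5 || 3/5 = 3/5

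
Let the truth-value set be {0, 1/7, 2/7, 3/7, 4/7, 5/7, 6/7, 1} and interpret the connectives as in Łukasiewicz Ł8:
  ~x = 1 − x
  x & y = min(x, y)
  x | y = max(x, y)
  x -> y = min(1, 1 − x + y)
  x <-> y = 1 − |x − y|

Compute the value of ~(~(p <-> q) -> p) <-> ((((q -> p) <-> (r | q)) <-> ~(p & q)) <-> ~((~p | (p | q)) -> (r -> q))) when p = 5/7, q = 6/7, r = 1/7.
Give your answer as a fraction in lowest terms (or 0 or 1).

2/7

p <-> q = 5/7 <-> 6/7 = 6/7
~(p <-> q) = ~6/7 = 1/7
~(p <-> q) -> p = 1/7 -> 5/7 = 1
~(~(p <-> q) -> p) = ~1 = 0
q -> p = 6/7 -> 5/7 = 6/7
r | q = 1/7 | 6/7 = 6/7
(q -> p) <-> (r | q) = 6/7 <-> 6/7 = 1
p & q = 5/7 & 6/7 = 5/7
~(p & q) = ~5/7 = 2/7
((q -> p) <-> (r | q)) <-> ~(p & q) = 1 <-> 2/7 = 2/7
~p = ~5/7 = 2/7
p | q = 5/7 | 6/7 = 6/7
~p | (p | q) = 2/7 | 6/7 = 6/7
r -> q = 1/7 -> 6/7 = 1
(~p | (p | q)) -> (r -> q) = 6/7 -> 1 = 1
~((~p | (p | q)) -> (r -> q)) = ~1 = 0
(((q -> p) <-> (r | q)) <-> ~(p & q)) <-> ~((~p | (p | q)) -> (r -> q)) = 2/7 <-> 0 = 5/7
~(~(p <-> q) -> p) <-> ((((q -> p) <-> (r | q)) <-> ~(p & q)) <-> ~((~p | (p | q)) -> (r -> q))) = 0 <-> 5/7 = 2/7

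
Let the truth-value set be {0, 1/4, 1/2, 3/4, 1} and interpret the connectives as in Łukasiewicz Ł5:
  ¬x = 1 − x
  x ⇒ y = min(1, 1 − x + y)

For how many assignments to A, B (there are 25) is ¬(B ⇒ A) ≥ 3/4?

3

value 1: 1 assignment (counts)
value 3/4: 2 assignments (counts)
value 1/2: 3 assignments
value 1/4: 4 assignments
value 0: 15 assignments
So 3 of the 25 assignments meet the threshold.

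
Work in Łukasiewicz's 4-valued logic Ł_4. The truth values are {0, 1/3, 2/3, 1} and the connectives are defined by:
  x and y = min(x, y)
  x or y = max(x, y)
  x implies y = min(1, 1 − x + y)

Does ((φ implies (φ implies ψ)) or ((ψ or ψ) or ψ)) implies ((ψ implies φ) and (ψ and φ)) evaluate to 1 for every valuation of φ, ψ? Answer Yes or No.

Counterexample: take φ = 0, ψ = 0.
φ implies ψ = 0 implies 0 = 1
φ implies (φ implies ψ) = 0 implies 1 = 1
ψ or ψ = 0 or 0 = 0
(ψ or ψ) or ψ = 0 or 0 = 0
(φ implies (φ implies ψ)) or ((ψ or ψ) or ψ) = 1 or 0 = 1
ψ implies φ = 0 implies 0 = 1
ψ and φ = 0 and 0 = 0
(ψ implies φ) and (ψ and φ) = 1 and 0 = 0
((φ implies (φ implies ψ)) or ((ψ or ψ) or ψ)) implies ((ψ implies φ) and (ψ and φ)) = 1 implies 0 = 0
This gives 0 ≠ 1.

No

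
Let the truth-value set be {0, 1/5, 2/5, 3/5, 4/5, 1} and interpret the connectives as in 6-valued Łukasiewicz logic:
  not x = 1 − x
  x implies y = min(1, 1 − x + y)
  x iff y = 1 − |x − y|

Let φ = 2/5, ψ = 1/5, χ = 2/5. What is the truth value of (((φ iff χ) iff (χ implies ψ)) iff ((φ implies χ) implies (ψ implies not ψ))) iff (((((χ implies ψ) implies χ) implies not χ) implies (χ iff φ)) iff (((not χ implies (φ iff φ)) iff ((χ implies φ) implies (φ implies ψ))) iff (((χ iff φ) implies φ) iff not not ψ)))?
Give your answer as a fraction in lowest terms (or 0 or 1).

φ iff χ = 2/5 iff 2/5 = 1
χ implies ψ = 2/5 implies 1/5 = 4/5
(φ iff χ) iff (χ implies ψ) = 1 iff 4/5 = 4/5
φ implies χ = 2/5 implies 2/5 = 1
not ψ = not 1/5 = 4/5
ψ implies not ψ = 1/5 implies 4/5 = 1
(φ implies χ) implies (ψ implies not ψ) = 1 implies 1 = 1
((φ iff χ) iff (χ implies ψ)) iff ((φ implies χ) implies (ψ implies not ψ)) = 4/5 iff 1 = 4/5
χ implies ψ = 2/5 implies 1/5 = 4/5
(χ implies ψ) implies χ = 4/5 implies 2/5 = 3/5
not χ = not 2/5 = 3/5
((χ implies ψ) implies χ) implies not χ = 3/5 implies 3/5 = 1
χ iff φ = 2/5 iff 2/5 = 1
(((χ implies ψ) implies χ) implies not χ) implies (χ iff φ) = 1 implies 1 = 1
not χ = not 2/5 = 3/5
φ iff φ = 2/5 iff 2/5 = 1
not χ implies (φ iff φ) = 3/5 implies 1 = 1
χ implies φ = 2/5 implies 2/5 = 1
φ implies ψ = 2/5 implies 1/5 = 4/5
(χ implies φ) implies (φ implies ψ) = 1 implies 4/5 = 4/5
(not χ implies (φ iff φ)) iff ((χ implies φ) implies (φ implies ψ)) = 1 iff 4/5 = 4/5
χ iff φ = 2/5 iff 2/5 = 1
(χ iff φ) implies φ = 1 implies 2/5 = 2/5
not ψ = not 1/5 = 4/5
not not ψ = not 4/5 = 1/5
((χ iff φ) implies φ) iff not not ψ = 2/5 iff 1/5 = 4/5
((not χ implies (φ iff φ)) iff ((χ implies φ) implies (φ implies ψ))) iff (((χ iff φ) implies φ) iff not not ψ) = 4/5 iff 4/5 = 1
((((χ implies ψ) implies χ) implies not χ) implies (χ iff φ)) iff (((not χ implies (φ iff φ)) iff ((χ implies φ) implies (φ implies ψ))) iff (((χ iff φ) implies φ) iff not not ψ)) = 1 iff 1 = 1
(((φ iff χ) iff (χ implies ψ)) iff ((φ implies χ) implies (ψ implies not ψ))) iff (((((χ implies ψ) implies χ) implies not χ) implies (χ iff φ)) iff (((not χ implies (φ iff φ)) iff ((χ implies φ) implies (φ implies ψ))) iff (((χ iff φ) implies φ) iff not not ψ))) = 4/5 iff 1 = 4/5

4/5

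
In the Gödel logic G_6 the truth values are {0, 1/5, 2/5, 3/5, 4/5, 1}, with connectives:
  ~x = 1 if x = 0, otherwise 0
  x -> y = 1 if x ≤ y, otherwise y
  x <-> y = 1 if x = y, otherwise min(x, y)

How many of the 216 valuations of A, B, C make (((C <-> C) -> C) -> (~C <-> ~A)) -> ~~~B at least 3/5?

value 1: 61 assignments (counts)
value 0: 155 assignments
So 61 of the 216 assignments meet the threshold.

61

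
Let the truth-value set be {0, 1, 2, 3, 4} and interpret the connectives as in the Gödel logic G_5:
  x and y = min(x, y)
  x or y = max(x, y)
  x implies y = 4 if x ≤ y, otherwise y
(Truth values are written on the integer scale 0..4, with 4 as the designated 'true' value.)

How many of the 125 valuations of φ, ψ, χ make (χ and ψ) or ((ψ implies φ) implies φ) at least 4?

value 4: 75 assignments (counts)
value 3: 20 assignments
value 2: 15 assignments
value 1: 10 assignments
value 0: 5 assignments
So 75 of the 125 assignments meet the threshold.

75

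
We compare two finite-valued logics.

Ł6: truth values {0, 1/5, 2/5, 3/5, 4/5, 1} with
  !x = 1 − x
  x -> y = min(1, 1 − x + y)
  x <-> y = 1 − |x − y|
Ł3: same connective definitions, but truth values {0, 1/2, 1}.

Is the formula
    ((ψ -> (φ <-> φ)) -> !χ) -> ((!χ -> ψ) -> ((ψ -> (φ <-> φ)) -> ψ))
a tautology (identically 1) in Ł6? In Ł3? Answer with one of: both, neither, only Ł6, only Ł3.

In Ł6: every assignment gives 1 — tautology.
In Ł3: every assignment gives 1 — tautology.

both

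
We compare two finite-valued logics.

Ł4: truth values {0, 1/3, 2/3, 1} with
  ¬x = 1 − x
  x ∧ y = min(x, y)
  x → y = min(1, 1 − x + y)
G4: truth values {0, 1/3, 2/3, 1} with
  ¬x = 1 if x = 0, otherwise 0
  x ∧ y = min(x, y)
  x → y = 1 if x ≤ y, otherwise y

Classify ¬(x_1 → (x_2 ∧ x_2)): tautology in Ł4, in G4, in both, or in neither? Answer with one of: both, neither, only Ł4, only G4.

neither

In Ł4: at x_1 = 0, x_2 = 0 the value is 0 — not a tautology.
In G4: at x_1 = 0, x_2 = 0 the value is 0 — not a tautology.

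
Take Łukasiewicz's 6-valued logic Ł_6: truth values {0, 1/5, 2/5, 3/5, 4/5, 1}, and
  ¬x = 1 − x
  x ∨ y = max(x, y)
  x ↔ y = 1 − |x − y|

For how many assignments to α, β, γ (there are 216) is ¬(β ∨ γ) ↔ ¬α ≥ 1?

36

value 1: 36 assignments (counts)
value 4/5: 60 assignments
value 3/5: 48 assignments
value 2/5: 36 assignments
value 1/5: 24 assignments
value 0: 12 assignments
So 36 of the 216 assignments meet the threshold.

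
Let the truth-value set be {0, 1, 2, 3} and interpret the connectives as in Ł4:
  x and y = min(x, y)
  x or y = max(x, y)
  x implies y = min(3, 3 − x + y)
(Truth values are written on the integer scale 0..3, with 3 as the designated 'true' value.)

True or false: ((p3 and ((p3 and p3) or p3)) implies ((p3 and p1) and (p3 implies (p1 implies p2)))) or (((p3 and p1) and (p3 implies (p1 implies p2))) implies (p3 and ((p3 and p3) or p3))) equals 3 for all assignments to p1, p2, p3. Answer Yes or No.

At p1 = 3, p2 = 3, p3 = 2, for instance:
p3 and p3 = 2 and 2 = 2
(p3 and p3) or p3 = 2 or 2 = 2
p3 and ((p3 and p3) or p3) = 2 and 2 = 2
p3 and p1 = 2 and 3 = 2
p1 implies p2 = 3 implies 3 = 3
p3 implies (p1 implies p2) = 2 implies 3 = 3
(p3 and p1) and (p3 implies (p1 implies p2)) = 2 and 3 = 2
(p3 and ((p3 and p3) or p3)) implies ((p3 and p1) and (p3 implies (p1 implies p2))) = 2 implies 2 = 3
((p3 and p1) and (p3 implies (p1 implies p2))) implies (p3 and ((p3 and p3) or p3)) = 2 implies 2 = 3
((p3 and ((p3 and p3) or p3)) implies ((p3 and p1) and (p3 implies (p1 implies p2)))) or (((p3 and p1) and (p3 implies (p1 implies p2))) implies (p3 and ((p3 and p3) or p3))) = 3 or 3 = 3
and checking the remaining 63 assignments likewise gives ≥ 3 in every case.

Yes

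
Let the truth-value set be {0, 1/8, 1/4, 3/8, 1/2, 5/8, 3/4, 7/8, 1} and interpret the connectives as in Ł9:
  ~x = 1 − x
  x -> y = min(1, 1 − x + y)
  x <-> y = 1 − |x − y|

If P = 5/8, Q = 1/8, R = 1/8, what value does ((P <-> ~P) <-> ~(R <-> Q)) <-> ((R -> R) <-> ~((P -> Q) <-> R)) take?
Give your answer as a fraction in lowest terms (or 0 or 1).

~P = ~5/8 = 3/8
P <-> ~P = 5/8 <-> 3/8 = 3/4
R <-> Q = 1/8 <-> 1/8 = 1
~(R <-> Q) = ~1 = 0
(P <-> ~P) <-> ~(R <-> Q) = 3/4 <-> 0 = 1/4
R -> R = 1/8 -> 1/8 = 1
P -> Q = 5/8 -> 1/8 = 1/2
(P -> Q) <-> R = 1/2 <-> 1/8 = 5/8
~((P -> Q) <-> R) = ~5/8 = 3/8
(R -> R) <-> ~((P -> Q) <-> R) = 1 <-> 3/8 = 3/8
((P <-> ~P) <-> ~(R <-> Q)) <-> ((R -> R) <-> ~((P -> Q) <-> R)) = 1/4 <-> 3/8 = 7/8

7/8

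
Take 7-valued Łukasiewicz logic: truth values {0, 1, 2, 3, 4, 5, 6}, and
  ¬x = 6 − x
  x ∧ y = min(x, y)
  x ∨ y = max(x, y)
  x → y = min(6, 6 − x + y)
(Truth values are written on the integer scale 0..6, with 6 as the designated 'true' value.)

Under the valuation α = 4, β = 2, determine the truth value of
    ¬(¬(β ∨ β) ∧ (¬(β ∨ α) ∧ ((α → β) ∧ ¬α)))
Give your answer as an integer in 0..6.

β ∨ β = 2 ∨ 2 = 2
¬(β ∨ β) = ¬2 = 4
β ∨ α = 2 ∨ 4 = 4
¬(β ∨ α) = ¬4 = 2
α → β = 4 → 2 = 4
¬α = ¬4 = 2
(α → β) ∧ ¬α = 4 ∧ 2 = 2
¬(β ∨ α) ∧ ((α → β) ∧ ¬α) = 2 ∧ 2 = 2
¬(β ∨ β) ∧ (¬(β ∨ α) ∧ ((α → β) ∧ ¬α)) = 4 ∧ 2 = 2
¬(¬(β ∨ β) ∧ (¬(β ∨ α) ∧ ((α → β) ∧ ¬α))) = ¬2 = 4

4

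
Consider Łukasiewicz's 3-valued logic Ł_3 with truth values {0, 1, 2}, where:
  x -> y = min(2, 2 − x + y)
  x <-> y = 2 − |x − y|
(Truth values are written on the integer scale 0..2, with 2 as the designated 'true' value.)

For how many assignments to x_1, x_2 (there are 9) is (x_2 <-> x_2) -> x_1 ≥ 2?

x_1 = 0, x_2 = 0 ↦ 0  <
x_1 = 0, x_2 = 1 ↦ 0  <
x_1 = 0, x_2 = 2 ↦ 0  <
x_1 = 1, x_2 = 0 ↦ 1  <
x_1 = 1, x_2 = 1 ↦ 1  <
x_1 = 1, x_2 = 2 ↦ 1  <
x_1 = 2, x_2 = 0 ↦ 2  ≥
x_1 = 2, x_2 = 1 ↦ 2  ≥
x_1 = 2, x_2 = 2 ↦ 2  ≥
So 3 of the 9 assignments meet the threshold.

3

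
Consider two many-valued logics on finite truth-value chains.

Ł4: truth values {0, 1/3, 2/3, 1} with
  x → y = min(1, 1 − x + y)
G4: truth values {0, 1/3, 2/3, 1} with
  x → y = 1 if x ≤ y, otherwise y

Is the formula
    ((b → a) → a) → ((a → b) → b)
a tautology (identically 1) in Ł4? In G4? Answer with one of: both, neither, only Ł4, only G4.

In Ł4: every assignment gives 1 — tautology.
In G4: at a = 0, b = 1/3 the value is 1/3 — not a tautology.

only Ł4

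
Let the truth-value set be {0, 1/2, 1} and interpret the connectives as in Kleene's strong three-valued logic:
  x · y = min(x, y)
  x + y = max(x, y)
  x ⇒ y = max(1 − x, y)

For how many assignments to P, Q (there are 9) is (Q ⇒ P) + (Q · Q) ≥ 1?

P = 0, Q = 0 ↦ 1  ≥
P = 0, Q = 1/2 ↦ 1/2  <
P = 0, Q = 1 ↦ 1  ≥
P = 1/2, Q = 0 ↦ 1  ≥
P = 1/2, Q = 1/2 ↦ 1/2  <
P = 1/2, Q = 1 ↦ 1  ≥
P = 1, Q = 0 ↦ 1  ≥
P = 1, Q = 1/2 ↦ 1  ≥
P = 1, Q = 1 ↦ 1  ≥
So 7 of the 9 assignments meet the threshold.

7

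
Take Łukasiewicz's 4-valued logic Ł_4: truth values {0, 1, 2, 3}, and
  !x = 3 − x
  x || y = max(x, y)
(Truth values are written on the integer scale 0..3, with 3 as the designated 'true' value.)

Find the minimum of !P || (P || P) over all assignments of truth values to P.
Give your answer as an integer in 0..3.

2

Take P = 1:
!P = !1 = 2
P || P = 1 || 1 = 1
!P || (P || P) = 2 || 1 = 2
No assignment yields a value below 2, so this is the minimum.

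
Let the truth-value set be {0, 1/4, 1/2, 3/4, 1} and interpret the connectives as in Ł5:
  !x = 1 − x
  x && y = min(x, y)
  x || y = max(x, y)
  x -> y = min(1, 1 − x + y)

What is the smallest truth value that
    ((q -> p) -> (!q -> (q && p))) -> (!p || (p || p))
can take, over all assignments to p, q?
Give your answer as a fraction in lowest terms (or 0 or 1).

Take p = 1/2, q = 1/2:
q -> p = 1/2 -> 1/2 = 1
!q = !1/2 = 1/2
q && p = 1/2 && 1/2 = 1/2
!q -> (q && p) = 1/2 -> 1/2 = 1
(q -> p) -> (!q -> (q && p)) = 1 -> 1 = 1
!p = !1/2 = 1/2
p || p = 1/2 || 1/2 = 1/2
!p || (p || p) = 1/2 || 1/2 = 1/2
((q -> p) -> (!q -> (q && p))) -> (!p || (p || p)) = 1 -> 1/2 = 1/2
No assignment yields a value below 1/2, so this is the minimum.

1/2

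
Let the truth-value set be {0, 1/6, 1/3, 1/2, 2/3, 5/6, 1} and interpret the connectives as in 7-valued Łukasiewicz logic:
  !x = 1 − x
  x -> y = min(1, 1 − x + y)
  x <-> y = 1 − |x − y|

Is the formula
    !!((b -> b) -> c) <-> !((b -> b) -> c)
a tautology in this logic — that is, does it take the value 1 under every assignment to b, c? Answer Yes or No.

No

Counterexample: take b = 0, c = 0.
b -> b = 0 -> 0 = 1
(b -> b) -> c = 1 -> 0 = 0
!((b -> b) -> c) = !0 = 1
!!((b -> b) -> c) = !1 = 0
!((b -> b) -> c) = !0 = 1
!!((b -> b) -> c) <-> !((b -> b) -> c) = 0 <-> 1 = 0
This gives 0 ≠ 1.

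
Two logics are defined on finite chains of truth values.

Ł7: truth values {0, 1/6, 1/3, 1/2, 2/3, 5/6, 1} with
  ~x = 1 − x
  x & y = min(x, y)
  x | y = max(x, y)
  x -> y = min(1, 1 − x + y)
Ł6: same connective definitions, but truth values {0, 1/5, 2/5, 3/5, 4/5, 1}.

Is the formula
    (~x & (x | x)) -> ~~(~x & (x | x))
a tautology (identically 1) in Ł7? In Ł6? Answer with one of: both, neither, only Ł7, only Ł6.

both

In Ł7: every assignment gives 1 — tautology.
In Ł6: every assignment gives 1 — tautology.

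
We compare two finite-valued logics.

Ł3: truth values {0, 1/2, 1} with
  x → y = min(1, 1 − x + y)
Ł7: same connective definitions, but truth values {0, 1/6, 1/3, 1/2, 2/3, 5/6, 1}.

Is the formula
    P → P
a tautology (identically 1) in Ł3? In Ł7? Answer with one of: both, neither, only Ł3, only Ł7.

both

In Ł3: every assignment gives 1 — tautology.
In Ł7: every assignment gives 1 — tautology.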